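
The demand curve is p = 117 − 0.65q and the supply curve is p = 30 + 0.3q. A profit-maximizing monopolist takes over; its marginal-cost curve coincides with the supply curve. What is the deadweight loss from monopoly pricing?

Competitive equilibrium: 117 − 0.65q = 30 + 0.3q → q* = 91.5789, p* = 57.4737.
Marginal revenue: MR = 117 − 1.3q. Set MR = MC: 117 − 1.3q = 30 + 0.3q → q_m = 54.375.
Price p_m = 117 − 0.65·54.375 = 81.6563; MC(q_m) = 30 + 0.3·54.375 = 46.3125.
Competitive q* = 91.5789, so Δq = 37.2039; wedge = 81.6563 − 46.3125 = 35.3438.
DWL = ½ × 37.2039 × 35.3438 = 657.46.

657.46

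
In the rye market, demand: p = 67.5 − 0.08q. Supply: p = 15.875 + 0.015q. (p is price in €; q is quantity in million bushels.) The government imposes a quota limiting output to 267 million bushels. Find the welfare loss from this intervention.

€3629.41 million

Competitive equilibrium: 67.5 − 0.08q = 15.875 + 0.015q → q* = 543.4211, p* = 24.0263.
At q = 267: demand price = 67.5 − 0.08·267 = 46.14; supply price = 15.875 + 0.015·267 = 19.88.
Δq = 543.4211 − 267 = 276.4211; wedge = 46.14 − 19.88 = 26.26.
Deadweight loss = ½ × 276.4211 × 26.26 = €3629.41 million.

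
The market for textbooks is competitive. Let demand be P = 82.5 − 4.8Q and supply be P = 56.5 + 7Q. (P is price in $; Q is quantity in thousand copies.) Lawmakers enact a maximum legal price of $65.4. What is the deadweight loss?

Competitive equilibrium: 82.5 − 4.8Q = 56.5 + 7Q → Q* = 2.2034, P* = 71.9237.
At the ceiling P = 65.4, quantity supplied = (65.4 − 56.5)/7 = 1.2714.
Willingness to pay at Q' = 1.2714: 82.5 − 4.8·1.2714 = 76.3973.
ΔQ = 2.2034 − 1.2714 = 0.932; wedge = 76.3973 − 65.4 = 10.9973.
The triangle = ½ × 0.932 × 10.9973 = $5.12 thousand.

$5.12 thousand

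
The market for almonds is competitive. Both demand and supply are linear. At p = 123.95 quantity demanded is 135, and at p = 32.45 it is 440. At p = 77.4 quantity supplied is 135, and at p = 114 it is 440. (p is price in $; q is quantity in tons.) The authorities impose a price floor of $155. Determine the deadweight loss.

$9647.14

Demand slope = (32.45 − 123.95)/(440 − 135) = −0.3, so p = 164.45 − 0.3q.
Supply slope = (114 − 77.4)/(440 − 135) = 0.12, so p = 61.2 + 0.12q.
Competitive equilibrium: 164.45 − 0.3q = 61.2 + 0.12q → q* = 245.8333, p* = 90.7.
At the floor p = 155, quantity demanded = (164.45 − 155)/0.3 = 31.5.
Sellers' marginal cost at q' = 31.5: 61.2 + 0.12·31.5 = 64.98.
Δq = 245.8333 − 31.5 = 214.3333; wedge = 155 − 64.98 = 90.02.
The triangle = ½ × 214.3333 × 90.02 = $9647.14.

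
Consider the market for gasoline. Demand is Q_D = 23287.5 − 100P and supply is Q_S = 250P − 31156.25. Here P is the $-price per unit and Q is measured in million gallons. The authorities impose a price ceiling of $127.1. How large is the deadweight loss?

In inverse form: demand P = 232.875 − 0.01Q, supply P = 124.625 + 0.004Q.
Competitive equilibrium: 232.875 − 0.01Q = 124.625 + 0.004Q → Q* = 7732.1429, P* = 155.5536.
At the ceiling P = 127.1, quantity supplied = (127.1 − 124.625)/0.004 = 618.75.
Willingness to pay at Q' = 618.75: 232.875 − 0.01·618.75 = 226.6875.
ΔQ = 7732.1429 − 618.75 = 7113.3929; wedge = 226.6875 − 127.1 = 99.5875.
The triangle = ½ × 7113.3929 × 99.5875 = $354202.51 million.

$354202.51 million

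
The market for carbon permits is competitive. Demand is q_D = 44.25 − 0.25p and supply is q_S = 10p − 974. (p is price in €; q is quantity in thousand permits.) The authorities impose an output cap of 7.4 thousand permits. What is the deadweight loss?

€295.92 thousand

In inverse form: demand p = 177 − 4q, supply p = 97.4 + 0.1q.
Competitive equilibrium: 177 − 4q = 97.4 + 0.1q → q* = 19.4146, p* = 99.3415.
At q = 7.4: demand price = 177 − 4·7.4 = 147.4; supply price = 97.4 + 0.1·7.4 = 98.14.
Δq = 19.4146 − 7.4 = 12.0146; wedge = 147.4 − 98.14 = 49.26.
DWL = ½ × 12.0146 × 49.26 = €295.92 thousand.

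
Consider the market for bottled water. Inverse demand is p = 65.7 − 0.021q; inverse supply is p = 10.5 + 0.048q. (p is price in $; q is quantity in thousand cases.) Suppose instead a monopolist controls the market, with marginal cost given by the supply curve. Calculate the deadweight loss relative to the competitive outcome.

Competitive equilibrium: 65.7 − 0.021q = 10.5 + 0.048q → q* = 800, p* = 48.9.
Marginal revenue: MR = 65.7 − 0.042q. Set MR = MC: 65.7 − 0.042q = 10.5 + 0.048q → q_m = 613.3333.
Price p_m = 65.7 − 0.021·613.3333 = 52.82; MC(q_m) = 10.5 + 0.048·613.3333 = 39.94.
Competitive q* = 800, so Δq = 186.6667; wedge = 52.82 − 39.94 = 12.88.
Welfare loss = ½ × 186.6667 × 12.88 = $1202.13 thousand.

$1202.13 thousand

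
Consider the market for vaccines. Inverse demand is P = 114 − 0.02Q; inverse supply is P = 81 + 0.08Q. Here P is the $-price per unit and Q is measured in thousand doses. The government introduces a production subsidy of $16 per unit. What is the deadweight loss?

Competitive equilibrium: 114 − 0.02Q = 81 + 0.08Q → Q* = 330, P* = 107.4.
The subsidy lowers effective supply by 16: P = 65 + 0.08Q.
New quantity: 114 − 0.02Q = 65 + 0.08Q → Q' = 490.
Overproduction ΔQ = 490 − 330 = 160; wedge = subsidy = 16.
DWL = ½ × 160 × 16 = $1280 thousand.

$1280 thousand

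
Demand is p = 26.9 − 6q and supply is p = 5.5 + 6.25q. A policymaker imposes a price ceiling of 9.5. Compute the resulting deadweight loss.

7.51

Competitive equilibrium: 26.9 − 6q = 5.5 + 6.25q → q* = 1.74694, p* = 16.41837.
At the ceiling p = 9.5, quantity supplied = (9.5 − 5.5)/6.25 = 0.64.
Willingness to pay at q' = 0.64: 26.9 − 6·0.64 = 23.06.
Δq = 1.74694 − 0.64 = 1.10694; wedge = 23.06 − 9.5 = 13.56.
DWL = ½ × 1.10694 × 13.56 = 7.51.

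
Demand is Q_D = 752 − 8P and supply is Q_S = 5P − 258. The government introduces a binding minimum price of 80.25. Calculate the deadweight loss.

In inverse form: demand P = 94 − 0.125Q, supply P = 51.6 + 0.2Q.
Competitive equilibrium: 94 − 0.125Q = 51.6 + 0.2Q → Q* = 130.4615, P* = 77.6923.
At the floor P = 80.25, quantity demanded = (94 − 80.25)/0.125 = 110.
Sellers' marginal cost at Q' = 110: 51.6 + 0.2·110 = 73.6.
ΔQ = 130.4615 − 110 = 20.4615; wedge = 80.25 − 73.6 = 6.65.
The triangle = ½ × 20.4615 × 6.65 = 68.03.

68.03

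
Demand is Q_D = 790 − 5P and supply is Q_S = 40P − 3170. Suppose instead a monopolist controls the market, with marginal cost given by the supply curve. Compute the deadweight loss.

In inverse form: demand P = 158 − 0.2Q, supply P = 79.25 + 0.025Q.
Competitive equilibrium: 158 − 0.2Q = 79.25 + 0.025Q → Q* = 350, P* = 88.
Marginal revenue: MR = 158 − 0.4Q. Set MR = MC: 158 − 0.4Q = 79.25 + 0.025Q → Q_m = 185.2941.
Price P_m = 158 − 0.2·185.2941 = 120.9412; MC(Q_m) = 79.25 + 0.025·185.2941 = 83.8824.
Competitive Q* = 350, so ΔQ = 164.7059; wedge = 120.9412 − 83.8824 = 37.0588.
DWL = ½ × 164.7059 × 37.0588 = 3051.90.

3051.90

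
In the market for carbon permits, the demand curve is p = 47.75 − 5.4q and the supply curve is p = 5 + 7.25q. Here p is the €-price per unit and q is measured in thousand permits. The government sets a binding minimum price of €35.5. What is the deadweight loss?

€7.81 thousand

Competitive equilibrium: 47.75 − 5.4q = 5 + 7.25q → q* = 3.3794, p* = 29.501.
At the floor p = 35.5, quantity demanded = (47.75 − 35.5)/5.4 = 2.2685.
Sellers' marginal cost at q' = 2.2685: 5 + 7.25·2.2685 = 21.4466.
Δq = 3.3794 − 2.2685 = 1.1109; wedge = 35.5 − 21.4466 = 14.0534.
Welfare loss = ½ × 1.1109 × 14.0534 = €7.81 thousand.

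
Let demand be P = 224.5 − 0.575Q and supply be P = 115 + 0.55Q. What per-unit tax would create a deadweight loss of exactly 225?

Competitive equilibrium: 224.5 − 0.575Q = 115 + 0.55Q → Q* = 97.3333, P* = 168.5333.
A tax t gives ΔQ = t/1.125 and wedge t, so DWL = t²/2.25.
t²/2.25 = 225 → t² = 506.25 → t = 22.5.

22.5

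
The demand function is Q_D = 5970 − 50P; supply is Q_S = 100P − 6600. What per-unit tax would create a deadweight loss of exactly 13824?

In inverse form: demand P = 119.4 − 0.02Q, supply P = 66 + 0.01Q.
Competitive equilibrium: 119.4 − 0.02Q = 66 + 0.01Q → Q* = 1780, P* = 83.8.
A tax t gives ΔQ = t/0.03 and wedge t, so DWL = t²/0.06.
t²/0.06 = 13824 → t² = 829.44 → t = 28.8.

28.8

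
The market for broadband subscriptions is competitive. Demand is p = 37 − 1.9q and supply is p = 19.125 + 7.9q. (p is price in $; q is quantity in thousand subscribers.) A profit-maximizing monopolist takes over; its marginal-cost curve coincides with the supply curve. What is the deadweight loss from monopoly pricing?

Competitive equilibrium: 37 − 1.9q = 19.125 + 7.9q → q* = 1.824, p* = 33.5344.
Marginal revenue: MR = 37 − 3.8q. Set MR = MC: 37 − 3.8q = 19.125 + 7.9q → q_m = 1.5278.
Price p_m = 37 − 1.9·1.5278 = 34.0972; MC(q_m) = 19.125 + 7.9·1.5278 = 31.1946.
Competitive q* = 1.824, so Δq = 0.2962; wedge = 34.0972 − 31.1946 = 2.9026.
The triangle = ½ × 0.2962 × 2.9026 = $0.43 thousand.

$0.43 thousand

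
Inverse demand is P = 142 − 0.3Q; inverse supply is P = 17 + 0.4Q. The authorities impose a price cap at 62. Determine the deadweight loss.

Competitive equilibrium: 142 − 0.3Q = 17 + 0.4Q → Q* = 178.5714, P* = 88.4286.
At the ceiling P = 62, quantity supplied = (62 − 17)/0.4 = 112.5.
Willingness to pay at Q' = 112.5: 142 − 0.3·112.5 = 108.25.
ΔQ = 178.5714 − 112.5 = 66.0714; wedge = 108.25 − 62 = 46.25.
The triangle = ½ × 66.0714 × 46.25 = 1527.90.

1527.90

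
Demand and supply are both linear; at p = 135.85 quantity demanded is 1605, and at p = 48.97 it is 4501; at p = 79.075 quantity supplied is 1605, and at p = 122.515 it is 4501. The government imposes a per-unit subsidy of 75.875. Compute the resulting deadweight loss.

63966.84

Demand slope = (48.97 − 135.85)/(4501 − 1605) = −0.03, so p = 184 − 0.03q.
Supply slope = (122.515 − 79.075)/(4501 − 1605) = 0.015, so p = 55 + 0.015q.
Competitive equilibrium: 184 − 0.03q = 55 + 0.015q → q* = 2866.6667, p* = 98.
The subsidy lowers effective supply by 75.875: p = 0.015q − 20.875.
New quantity: 184 − 0.03q = 0.015q − 20.875 → q' = 4552.7778.
Overproduction Δq = 4552.7778 − 2866.6667 = 1686.1111; wedge = subsidy = 75.875.
The triangle = ½ × 1686.1111 × 75.875 = 63966.84.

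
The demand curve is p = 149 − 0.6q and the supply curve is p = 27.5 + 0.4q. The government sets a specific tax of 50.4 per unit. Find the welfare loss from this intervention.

Competitive equilibrium: 149 − 0.6q = 27.5 + 0.4q → q* = 121.5, p* = 76.1.
With the tax, the buyer price exceeds the seller price by 50.4: (149 − 0.6q) − (27.5 + 0.4q) = 50.4 → q' = 71.1.
Δq = 121.5 − 71.1 = 50.4; the wedge equals the tax, 50.4.
DWL = ½ × 50.4 × 50.4 = 1270.08.

1270.08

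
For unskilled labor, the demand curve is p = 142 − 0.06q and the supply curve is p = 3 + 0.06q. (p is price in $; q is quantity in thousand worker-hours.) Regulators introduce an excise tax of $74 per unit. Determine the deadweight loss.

$22816.67 thousand

Competitive equilibrium: 142 − 0.06q = 3 + 0.06q → q* = 1158.33333, p* = 72.5.
With the tax, the buyer price exceeds the seller price by 74: (142 − 0.06q) − (3 + 0.06q) = 74 → q' = 541.66667.
Δq = 1158.33333 − 541.66667 = 616.66666; the wedge equals the tax, 74.
The triangle = ½ × 616.66666 × 74 = $22816.67 thousand.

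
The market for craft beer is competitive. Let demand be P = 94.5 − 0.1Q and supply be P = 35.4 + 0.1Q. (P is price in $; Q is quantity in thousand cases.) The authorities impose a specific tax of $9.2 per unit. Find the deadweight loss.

Competitive equilibrium: 94.5 − 0.1Q = 35.4 + 0.1Q → Q* = 295.5, P* = 64.95.
With the tax, the buyer price exceeds the seller price by 9.2: (94.5 − 0.1Q) − (35.4 + 0.1Q) = 9.2 → Q' = 249.5.
ΔQ = 295.5 − 249.5 = 46; the wedge equals the tax, 9.2.
Welfare loss = ½ × 46 × 9.2 = $211.60 thousand.

$211.60 thousand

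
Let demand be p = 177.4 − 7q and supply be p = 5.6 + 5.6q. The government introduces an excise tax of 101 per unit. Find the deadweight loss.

Competitive equilibrium: 177.4 − 7q = 5.6 + 5.6q → q* = 13.6349, p* = 81.9556.
With the tax, the buyer price exceeds the seller price by 101: (177.4 − 7q) − (5.6 + 5.6q) = 101 → q' = 5.619.
Δq = 13.6349 − 5.619 = 8.0159; the wedge equals the tax, 101.
Deadweight loss = ½ × 8.0159 × 101 = 404.80.

404.80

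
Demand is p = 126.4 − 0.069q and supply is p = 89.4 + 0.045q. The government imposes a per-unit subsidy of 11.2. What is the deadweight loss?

Competitive equilibrium: 126.4 − 0.069q = 89.4 + 0.045q → q* = 324.5614, p* = 104.0053.
The subsidy lowers effective supply by 11.2: p = 78.2 + 0.045q.
New quantity: 126.4 − 0.069q = 78.2 + 0.045q → q' = 422.807.
Overproduction Δq = 422.807 − 324.5614 = 98.2456; wedge = subsidy = 11.2.
Deadweight loss = ½ × 98.2456 × 11.2 = 550.18.

550.18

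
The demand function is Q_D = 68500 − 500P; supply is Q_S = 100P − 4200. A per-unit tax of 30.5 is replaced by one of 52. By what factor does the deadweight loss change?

2.907

In inverse form: demand P = 137 − 0.002Q, supply P = 42 + 0.01Q.
Competitive equilibrium: 137 − 0.002Q = 42 + 0.01Q → Q* = 7916.6667, P* = 121.1667.
For a per-unit tax t: ΔQ = t/0.012, so DWL = ½·t·(t/0.012) = t²/0.024.
At t = 30.5: DWL = 38760.417. At t = 52: DWL = 112666.667.
Ratio = (52/30.5)² = 2.907.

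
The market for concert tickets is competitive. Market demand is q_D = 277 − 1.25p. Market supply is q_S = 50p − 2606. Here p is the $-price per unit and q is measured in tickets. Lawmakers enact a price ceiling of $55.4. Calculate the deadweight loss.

In inverse form: demand p = 221.6 − 0.8q, supply p = 52.12 + 0.02q.
Competitive equilibrium: 221.6 − 0.8q = 52.12 + 0.02q → q* = 206.6829, p* = 56.2537.
At the ceiling p = 55.4, quantity supplied = (55.4 − 52.12)/0.02 = 164.
Willingness to pay at q' = 164: 221.6 − 0.8·164 = 90.4.
Δq = 206.6829 − 164 = 42.6829; wedge = 90.4 − 55.4 = 35.
Welfare loss = ½ × 42.6829 × 35 = $746.95.

$746.95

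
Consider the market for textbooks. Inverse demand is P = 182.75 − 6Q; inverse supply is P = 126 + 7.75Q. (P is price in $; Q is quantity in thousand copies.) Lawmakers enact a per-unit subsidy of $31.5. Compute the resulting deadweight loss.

$36.08 thousand

Competitive equilibrium: 182.75 − 6Q = 126 + 7.75Q → Q* = 4.1273, P* = 157.9864.
The subsidy lowers effective supply by 31.5: P = 94.5 + 7.75Q.
New quantity: 182.75 − 6Q = 94.5 + 7.75Q → Q' = 6.4182.
Overproduction ΔQ = 6.4182 − 4.1273 = 2.2909; wedge = subsidy = 31.5.
Welfare loss = ½ × 2.2909 × 31.5 = $36.08 thousand.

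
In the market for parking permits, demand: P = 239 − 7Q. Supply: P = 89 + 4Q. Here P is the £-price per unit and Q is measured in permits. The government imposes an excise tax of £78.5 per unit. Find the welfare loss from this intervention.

£280.10

Competitive equilibrium: 239 − 7Q = 89 + 4Q → Q* = 13.6364, P* = 143.5455.
With the tax, the buyer price exceeds the seller price by 78.5: (239 − 7Q) − (89 + 4Q) = 78.5 → Q' = 6.5.
ΔQ = 13.6364 − 6.5 = 7.1364; the wedge equals the tax, 78.5.
Deadweight loss = ½ × 7.1364 × 78.5 = £280.10.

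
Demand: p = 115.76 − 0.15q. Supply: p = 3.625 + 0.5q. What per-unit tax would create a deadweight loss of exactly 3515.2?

67.6

Competitive equilibrium: 115.76 − 0.15q = 3.625 + 0.5q → q* = 172.5154, p* = 89.8827.
A tax t gives Δq = t/0.65 and wedge t, so DWL = t²/1.3.
t²/1.3 = 3515.2 → t² = 4569.76 → t = 67.6.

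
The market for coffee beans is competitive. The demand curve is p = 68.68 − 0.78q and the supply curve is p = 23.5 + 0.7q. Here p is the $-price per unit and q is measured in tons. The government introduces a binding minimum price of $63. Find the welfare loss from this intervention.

Competitive equilibrium: 68.68 − 0.78q = 23.5 + 0.7q → q* = 30.527, p* = 44.8689.
At the floor p = 63, quantity demanded = (68.68 − 63)/0.78 = 7.2821.
Sellers' marginal cost at q' = 7.2821: 23.5 + 0.7·7.2821 = 28.5975.
Δq = 30.527 − 7.2821 = 23.2449; wedge = 63 − 28.5975 = 34.4025.
Welfare loss = ½ × 23.2449 × 34.4025 = $399.84.

$399.84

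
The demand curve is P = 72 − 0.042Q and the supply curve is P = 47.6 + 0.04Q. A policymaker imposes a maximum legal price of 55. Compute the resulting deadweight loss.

Competitive equilibrium: 72 − 0.042Q = 47.6 + 0.04Q → Q* = 297.561, P* = 59.5024.
At the ceiling P = 55, quantity supplied = (55 − 47.6)/0.04 = 185.
Willingness to pay at Q' = 185: 72 − 0.042·185 = 64.23.
ΔQ = 297.561 − 185 = 112.561; wedge = 64.23 − 55 = 9.23.
The triangle = ½ × 112.561 × 9.23 = 519.47.

519.47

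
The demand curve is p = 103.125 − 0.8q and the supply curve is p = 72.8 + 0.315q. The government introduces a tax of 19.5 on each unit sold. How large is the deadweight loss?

Competitive equilibrium: 103.125 − 0.8q = 72.8 + 0.315q → q* = 27.1973, p* = 81.3672.
With the tax, the buyer price exceeds the seller price by 19.5: (103.125 − 0.8q) − (72.8 + 0.315q) = 19.5 → q' = 9.7085.
Δq = 27.1973 − 9.7085 = 17.4888; the wedge equals the tax, 19.5.
Deadweight loss = ½ × 17.4888 × 19.5 = 170.52.

170.52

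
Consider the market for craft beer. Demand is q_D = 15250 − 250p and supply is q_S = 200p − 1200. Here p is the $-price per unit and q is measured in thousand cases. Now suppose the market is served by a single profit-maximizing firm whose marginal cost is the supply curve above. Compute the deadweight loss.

$15910.59 thousand

In inverse form: demand p = 61 − 0.004q, supply p = 6 + 0.005q.
Competitive equilibrium: 61 − 0.004q = 6 + 0.005q → q* = 6111.111111, p* = 36.555556.
Marginal revenue: MR = 61 − 0.008q. Set MR = MC: 61 − 0.008q = 6 + 0.005q → q_m = 4230.769231.
Price p_m = 61 − 0.004·4230.769231 = 44.076923; MC(q_m) = 6 + 0.005·4230.769231 = 27.153846.
Competitive q* = 6111.111111, so Δq = 1880.34188; wedge = 44.076923 − 27.153846 = 16.923077.
The triangle = ½ × 1880.34188 × 16.923077 = $15910.59 thousand.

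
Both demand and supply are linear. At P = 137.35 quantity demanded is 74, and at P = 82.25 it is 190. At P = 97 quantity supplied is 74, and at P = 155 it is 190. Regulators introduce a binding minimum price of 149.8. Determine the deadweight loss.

2227.44

Demand slope = (82.25 − 137.35)/(190 − 74) = −0.475, so P = 172.5 − 0.475Q.
Supply slope = (155 − 97)/(190 − 74) = 0.5, so P = 60 + 0.5Q.
Competitive equilibrium: 172.5 − 0.475Q = 60 + 0.5Q → Q* = 115.38462, P* = 117.69231.
At the floor P = 149.8, quantity demanded = (172.5 − 149.8)/0.475 = 47.78947.
Sellers' marginal cost at Q' = 47.78947: 60 + 0.5·47.78947 = 83.89474.
ΔQ = 115.38462 − 47.78947 = 67.59515; wedge = 149.8 − 83.89474 = 65.90526.
The triangle = ½ × 67.59515 × 65.90526 = 2227.44.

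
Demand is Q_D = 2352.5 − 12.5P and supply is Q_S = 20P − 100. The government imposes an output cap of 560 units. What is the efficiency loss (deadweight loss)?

46877.54

In inverse form: demand P = 188.2 − 0.08Q, supply P = 5 + 0.05Q.
Competitive equilibrium: 188.2 − 0.08Q = 5 + 0.05Q → Q* = 1409.2308, P* = 75.4615.
At Q = 560: demand price = 188.2 − 0.08·560 = 143.4; supply price = 5 + 0.05·560 = 33.
ΔQ = 1409.2308 − 560 = 849.2308; wedge = 143.4 − 33 = 110.4.
Deadweight loss = ½ × 849.2308 × 110.4 = 46877.54.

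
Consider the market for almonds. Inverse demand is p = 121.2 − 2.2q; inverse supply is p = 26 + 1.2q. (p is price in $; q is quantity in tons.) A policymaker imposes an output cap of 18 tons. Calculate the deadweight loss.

Competitive equilibrium: 121.2 − 2.2q = 26 + 1.2q → q* = 28, p* = 59.6.
At q = 18: demand price = 121.2 − 2.2·18 = 81.6; supply price = 26 + 1.2·18 = 47.6.
Δq = 28 − 18 = 10; wedge = 81.6 − 47.6 = 34.
The triangle = ½ × 10 × 34 = $170.

$170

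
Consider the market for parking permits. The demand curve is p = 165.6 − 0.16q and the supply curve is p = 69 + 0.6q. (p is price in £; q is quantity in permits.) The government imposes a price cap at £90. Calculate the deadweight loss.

Competitive equilibrium: 165.6 − 0.16q = 69 + 0.6q → q* = 127.10526, p* = 145.26316.
At the ceiling p = 90, quantity supplied = (90 − 69)/0.6 = 35.
Willingness to pay at q' = 35: 165.6 − 0.16·35 = 160.
Δq = 127.10526 − 35 = 92.10526; wedge = 160 − 90 = 70.
DWL = ½ × 92.10526 × 70 = £3223.68.

£3223.68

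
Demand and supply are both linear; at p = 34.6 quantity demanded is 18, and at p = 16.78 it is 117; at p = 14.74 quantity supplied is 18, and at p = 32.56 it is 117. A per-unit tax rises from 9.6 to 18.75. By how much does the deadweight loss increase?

360.28

Demand slope = (16.78 − 34.6)/(117 − 18) = −0.18, so p = 37.84 − 0.18q.
Supply slope = (32.56 − 14.74)/(117 − 18) = 0.18, so p = 11.5 + 0.18q.
Competitive equilibrium: 37.84 − 0.18q = 11.5 + 0.18q → q* = 73.1667, p* = 24.67.
For a per-unit tax t: Δq = t/0.36, so DWL = ½·t·(t/0.36) = t²/0.72.
At t = 9.6: DWL = 128. At t = 18.75: DWL = 488.281.
Increase = 488.281 − 128 = 360.28.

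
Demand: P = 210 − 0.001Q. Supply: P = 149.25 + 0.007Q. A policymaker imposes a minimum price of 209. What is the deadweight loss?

173910.16

Competitive equilibrium: 210 − 0.001Q = 149.25 + 0.007Q → Q* = 7593.75, P* = 202.4063.
At the floor P = 209, quantity demanded = (210 − 209)/0.001 = 1000.
Sellers' marginal cost at Q' = 1000: 149.25 + 0.007·1000 = 156.25.
ΔQ = 7593.75 − 1000 = 6593.75; wedge = 209 − 156.25 = 52.75.
The triangle = ½ × 6593.75 × 52.75 = 173910.16.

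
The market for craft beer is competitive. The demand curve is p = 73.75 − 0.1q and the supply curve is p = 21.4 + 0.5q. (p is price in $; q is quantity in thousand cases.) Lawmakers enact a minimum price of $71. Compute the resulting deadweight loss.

Competitive equilibrium: 73.75 − 0.1q = 21.4 + 0.5q → q* = 87.25, p* = 65.025.
At the floor p = 71, quantity demanded = (73.75 − 71)/0.1 = 27.5.
Sellers' marginal cost at q' = 27.5: 21.4 + 0.5·27.5 = 35.15.
Δq = 87.25 − 27.5 = 59.75; wedge = 71 − 35.15 = 35.85.
Deadweight loss = ½ × 59.75 × 35.85 = $1071.02 thousand.

$1071.02 thousand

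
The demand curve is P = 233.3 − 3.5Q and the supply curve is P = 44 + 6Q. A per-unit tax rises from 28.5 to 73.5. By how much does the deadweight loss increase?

Competitive equilibrium: 233.3 − 3.5Q = 44 + 6Q → Q* = 19.9263, P* = 163.5579.
For a per-unit tax t: ΔQ = t/9.5, so DWL = ½·t·(t/9.5) = t²/19.
At t = 28.5: DWL = 42.75. At t = 73.5: DWL = 284.329.
Increase = 284.329 − 42.75 = 241.58.

241.58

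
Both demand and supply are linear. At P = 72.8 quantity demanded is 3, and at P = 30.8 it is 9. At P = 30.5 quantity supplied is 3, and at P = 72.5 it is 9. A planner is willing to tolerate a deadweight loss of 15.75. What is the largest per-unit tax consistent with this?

Demand slope = (30.8 − 72.8)/(9 − 3) = −7, so P = 93.8 − 7Q.
Supply slope = (72.5 − 30.5)/(9 − 3) = 7, so P = 9.5 + 7Q.
Competitive equilibrium: 93.8 − 7Q = 9.5 + 7Q → Q* = 6.0214, P* = 51.65.
A tax t gives ΔQ = t/14 and wedge t, so DWL = t²/28.
t²/28 = 15.75 → t² = 441 → t = 21.

21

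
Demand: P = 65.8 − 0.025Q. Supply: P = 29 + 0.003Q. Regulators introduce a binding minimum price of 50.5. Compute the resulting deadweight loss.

Competitive equilibrium: 65.8 − 0.025Q = 29 + 0.003Q → Q* = 1314.2857, P* = 32.9429.
At the floor P = 50.5, quantity demanded = (65.8 − 50.5)/0.025 = 612.
Sellers' marginal cost at Q' = 612: 29 + 0.003·612 = 30.836.
ΔQ = 1314.2857 − 612 = 702.2857; wedge = 50.5 − 30.836 = 19.664.
Deadweight loss = ½ × 702.2857 × 19.664 = 6904.87.

6904.87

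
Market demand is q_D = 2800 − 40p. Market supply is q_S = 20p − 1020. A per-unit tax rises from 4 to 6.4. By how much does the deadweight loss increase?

166.40

In inverse form: demand p = 70 − 0.025q, supply p = 51 + 0.05q.
Competitive equilibrium: 70 − 0.025q = 51 + 0.05q → q* = 253.3333, p* = 63.6667.
For a per-unit tax t: Δq = t/0.075, so DWL = ½·t·(t/0.075) = t²/0.15.
At t = 4: DWL = 106.667. At t = 6.4: DWL = 273.067.
Increase = 273.067 − 106.667 = 166.40.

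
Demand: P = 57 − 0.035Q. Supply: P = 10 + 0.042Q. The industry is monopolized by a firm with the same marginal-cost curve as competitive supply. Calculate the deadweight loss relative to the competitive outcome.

1400.80

Competitive equilibrium: 57 − 0.035Q = 10 + 0.042Q → Q* = 610.3896, P* = 35.6364.
Marginal revenue: MR = 57 − 0.07Q. Set MR = MC: 57 − 0.07Q = 10 + 0.042Q → Q_m = 419.6429.
Price P_m = 57 − 0.035·419.6429 = 42.3125; MC(Q_m) = 10 + 0.042·419.6429 = 27.625.
Competitive Q* = 610.3896, so ΔQ = 190.7467; wedge = 42.3125 − 27.625 = 14.6875.
Welfare loss = ½ × 190.7467 × 14.6875 = 1400.80.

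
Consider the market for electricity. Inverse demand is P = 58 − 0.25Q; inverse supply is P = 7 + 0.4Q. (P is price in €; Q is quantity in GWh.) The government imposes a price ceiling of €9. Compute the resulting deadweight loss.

€1753.89

Competitive equilibrium: 58 − 0.25Q = 7 + 0.4Q → Q* = 78.4615, P* = 38.3846.
At the ceiling P = 9, quantity supplied = (9 − 7)/0.4 = 5.
Willingness to pay at Q' = 5: 58 − 0.25·5 = 56.75.
ΔQ = 78.4615 − 5 = 73.4615; wedge = 56.75 − 9 = 47.75.
Welfare loss = ½ × 73.4615 × 47.75 = €1753.89.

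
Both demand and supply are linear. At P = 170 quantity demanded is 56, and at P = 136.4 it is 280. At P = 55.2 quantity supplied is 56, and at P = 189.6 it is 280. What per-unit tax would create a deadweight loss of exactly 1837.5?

52.5

Demand slope = (136.4 − 170)/(280 − 56) = −0.15, so P = 178.4 − 0.15Q.
Supply slope = (189.6 − 55.2)/(280 − 56) = 0.6, so P = 21.6 + 0.6Q.
Competitive equilibrium: 178.4 − 0.15Q = 21.6 + 0.6Q → Q* = 209.0667, P* = 147.04.
A tax t gives ΔQ = t/0.75 and wedge t, so DWL = t²/1.5.
t²/1.5 = 1837.5 → t² = 2756.25 → t = 52.5.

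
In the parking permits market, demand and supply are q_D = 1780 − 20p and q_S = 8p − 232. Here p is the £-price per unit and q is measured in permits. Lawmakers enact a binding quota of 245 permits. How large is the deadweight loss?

In inverse form: demand p = 89 − 0.05q, supply p = 29 + 0.125q.
Competitive equilibrium: 89 − 0.05q = 29 + 0.125q → q* = 342.8571, p* = 71.8571.
At q = 245: demand price = 89 − 0.05·245 = 76.75; supply price = 29 + 0.125·245 = 59.625.
Δq = 342.8571 − 245 = 97.8571; wedge = 76.75 − 59.625 = 17.125.
The triangle = ½ × 97.8571 × 17.125 = £837.90.

£837.90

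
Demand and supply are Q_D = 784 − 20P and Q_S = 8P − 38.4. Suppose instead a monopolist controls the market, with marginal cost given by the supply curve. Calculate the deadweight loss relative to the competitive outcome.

In inverse form: demand P = 39.2 − 0.05Q, supply P = 4.8 + 0.125Q.
Competitive equilibrium: 39.2 − 0.05Q = 4.8 + 0.125Q → Q* = 196.57143, P* = 29.37143.
Marginal revenue: MR = 39.2 − 0.1Q. Set MR = MC: 39.2 − 0.1Q = 4.8 + 0.125Q → Q_m = 152.88889.
Price P_m = 39.2 − 0.05·152.88889 = 31.55556; MC(Q_m) = 4.8 + 0.125·152.88889 = 23.91111.
Competitive Q* = 196.57143, so ΔQ = 43.68254; wedge = 31.55556 − 23.91111 = 7.64445.
DWL = ½ × 43.68254 × 7.64445 = 166.96.

166.96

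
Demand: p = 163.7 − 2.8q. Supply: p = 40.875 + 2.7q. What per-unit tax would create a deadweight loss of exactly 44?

Competitive equilibrium: 163.7 − 2.8q = 40.875 + 2.7q → q* = 22.3318, p* = 101.1709.
A tax t gives Δq = t/5.5 and wedge t, so DWL = t²/11.
t²/11 = 44 → t² = 484 → t = 22.

22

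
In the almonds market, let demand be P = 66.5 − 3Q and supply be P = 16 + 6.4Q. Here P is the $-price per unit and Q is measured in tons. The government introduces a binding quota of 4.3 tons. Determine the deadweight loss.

Competitive equilibrium: 66.5 − 3Q = 16 + 6.4Q → Q* = 5.3723, P* = 50.383.
At Q = 4.3: demand price = 66.5 − 3·4.3 = 53.6; supply price = 16 + 6.4·4.3 = 43.52.
ΔQ = 5.3723 − 4.3 = 1.0723; wedge = 53.6 − 43.52 = 10.08.
DWL = ½ × 1.0723 × 10.08 = $5.40.

$5.40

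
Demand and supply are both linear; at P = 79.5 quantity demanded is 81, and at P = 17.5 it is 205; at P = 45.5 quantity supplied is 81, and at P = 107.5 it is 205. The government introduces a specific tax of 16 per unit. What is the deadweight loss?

Demand slope = (17.5 − 79.5)/(205 − 81) = −0.5, so P = 120 − 0.5Q.
Supply slope = (107.5 − 45.5)/(205 − 81) = 0.5, so P = 5 + 0.5Q.
Competitive equilibrium: 120 − 0.5Q = 5 + 0.5Q → Q* = 115, P* = 62.5.
With the tax, the buyer price exceeds the seller price by 16: (120 − 0.5Q) − (5 + 0.5Q) = 16 → Q' = 99.
ΔQ = 115 − 99 = 16; the wedge equals the tax, 16.
The triangle = ½ × 16 × 16 = 128.

128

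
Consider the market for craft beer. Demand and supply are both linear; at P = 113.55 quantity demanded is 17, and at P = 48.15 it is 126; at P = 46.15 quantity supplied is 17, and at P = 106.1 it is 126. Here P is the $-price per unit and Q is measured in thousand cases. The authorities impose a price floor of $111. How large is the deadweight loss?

$1699.05 thousand

Demand slope = (48.15 − 113.55)/(126 − 17) = −0.6, so P = 123.75 − 0.6Q.
Supply slope = (106.1 − 46.15)/(126 − 17) = 0.55, so P = 36.8 + 0.55Q.
Competitive equilibrium: 123.75 − 0.6Q = 36.8 + 0.55Q → Q* = 75.6087, P* = 78.3848.
At the floor P = 111, quantity demanded = (123.75 − 111)/0.6 = 21.25.
Sellers' marginal cost at Q' = 21.25: 36.8 + 0.55·21.25 = 48.4875.
ΔQ = 75.6087 − 21.25 = 54.3587; wedge = 111 − 48.4875 = 62.5125.
Welfare loss = ½ × 54.3587 × 62.5125 = $1699.05 thousand.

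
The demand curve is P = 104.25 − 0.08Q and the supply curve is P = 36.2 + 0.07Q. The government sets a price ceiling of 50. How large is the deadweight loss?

4935.33

Competitive equilibrium: 104.25 − 0.08Q = 36.2 + 0.07Q → Q* = 453.66667, P* = 67.95667.
At the ceiling P = 50, quantity supplied = (50 − 36.2)/0.07 = 197.14286.
Willingness to pay at Q' = 197.14286: 104.25 − 0.08·197.14286 = 88.47857.
ΔQ = 453.66667 − 197.14286 = 256.52381; wedge = 88.47857 − 50 = 38.47857.
DWL = ½ × 256.52381 × 38.47857 = 4935.33.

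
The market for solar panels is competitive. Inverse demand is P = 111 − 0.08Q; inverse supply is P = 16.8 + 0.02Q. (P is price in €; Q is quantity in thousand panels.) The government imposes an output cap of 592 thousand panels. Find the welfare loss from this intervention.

Competitive equilibrium: 111 − 0.08Q = 16.8 + 0.02Q → Q* = 942, P* = 35.64.
At Q = 592: demand price = 111 − 0.08·592 = 63.64; supply price = 16.8 + 0.02·592 = 28.64.
ΔQ = 942 − 592 = 350; wedge = 63.64 − 28.64 = 35.
Deadweight loss = ½ × 350 × 35 = €6125 thousand.

€6125 thousand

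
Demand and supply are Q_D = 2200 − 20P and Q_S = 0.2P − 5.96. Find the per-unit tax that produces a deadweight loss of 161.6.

In inverse form: demand P = 110 − 0.05Q, supply P = 29.8 + 5Q.
Competitive equilibrium: 110 − 0.05Q = 29.8 + 5Q → Q* = 15.8812, P* = 109.2059.
A tax t gives ΔQ = t/5.05 and wedge t, so DWL = t²/10.1.
t²/10.1 = 161.6 → t² = 1632.16 → t = 40.4.

40.4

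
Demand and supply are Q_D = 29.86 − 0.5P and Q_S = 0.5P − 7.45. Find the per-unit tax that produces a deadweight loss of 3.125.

5

In inverse form: demand P = 59.72 − 2Q, supply P = 14.9 + 2Q.
Competitive equilibrium: 59.72 − 2Q = 14.9 + 2Q → Q* = 11.205, P* = 37.31.
A tax t gives ΔQ = t/4 and wedge t, so DWL = t²/8.
t²/8 = 3.125 → t² = 25 → t = 5.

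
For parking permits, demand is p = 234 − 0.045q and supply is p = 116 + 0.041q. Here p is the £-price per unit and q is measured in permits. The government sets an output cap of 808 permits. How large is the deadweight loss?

£13682.64

Competitive equilibrium: 234 − 0.045q = 116 + 0.041q → q* = 1372.093, p* = 172.2558.
At q = 808: demand price = 234 − 0.045·808 = 197.64; supply price = 116 + 0.041·808 = 149.128.
Δq = 1372.093 − 808 = 564.093; wedge = 197.64 − 149.128 = 48.512.
DWL = ½ × 564.093 × 48.512 = £13682.64.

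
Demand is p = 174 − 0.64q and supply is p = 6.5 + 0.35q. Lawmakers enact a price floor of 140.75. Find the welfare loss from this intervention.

6803.74

Competitive equilibrium: 174 − 0.64q = 6.5 + 0.35q → q* = 169.1919, p* = 65.7172.
At the floor p = 140.75, quantity demanded = (174 − 140.75)/0.64 = 51.9531.
Sellers' marginal cost at q' = 51.9531: 6.5 + 0.35·51.9531 = 24.6836.
Δq = 169.1919 − 51.9531 = 117.2388; wedge = 140.75 − 24.6836 = 116.0664.
Welfare loss = ½ × 117.2388 × 116.0664 = 6803.74.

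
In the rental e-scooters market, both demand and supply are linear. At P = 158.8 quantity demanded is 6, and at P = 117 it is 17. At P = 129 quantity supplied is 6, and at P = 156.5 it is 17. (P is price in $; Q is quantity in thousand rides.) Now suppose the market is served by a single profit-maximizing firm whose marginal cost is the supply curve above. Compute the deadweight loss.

$51.34 thousand

Demand slope = (117 − 158.8)/(17 − 6) = −3.8, so P = 181.6 − 3.8Q.
Supply slope = (156.5 − 129)/(17 − 6) = 2.5, so P = 114 + 2.5Q.
Competitive equilibrium: 181.6 − 3.8Q = 114 + 2.5Q → Q* = 10.7302, P* = 140.8254.
Marginal revenue: MR = 181.6 − 7.6Q. Set MR = MC: 181.6 − 7.6Q = 114 + 2.5Q → Q_m = 6.6931.
Price P_m = 181.6 − 3.8·6.6931 = 156.1662; MC(Q_m) = 114 + 2.5·6.6931 = 130.7328.
Competitive Q* = 10.7302, so ΔQ = 4.0371; wedge = 156.1662 − 130.7328 = 25.4334.
DWL = ½ × 4.0371 × 25.4334 = $51.34 thousand.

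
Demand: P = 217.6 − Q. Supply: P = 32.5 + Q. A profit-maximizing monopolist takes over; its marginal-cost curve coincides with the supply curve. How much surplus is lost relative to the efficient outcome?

Competitive equilibrium: 217.6 − Q = 32.5 + Q → Q* = 92.55, P* = 125.05.
Marginal revenue: MR = 217.6 − 2Q. Set MR = MC: 217.6 − 2Q = 32.5 + Q → Q_m = 61.7.
Price P_m = 217.6 − 1·61.7 = 155.9; MC(Q_m) = 32.5 + 1·61.7 = 94.2.
Competitive Q* = 92.55, so ΔQ = 30.85; wedge = 155.9 − 94.2 = 61.7.
The triangle = ½ × 30.85 × 61.7 = 951.72.

951.72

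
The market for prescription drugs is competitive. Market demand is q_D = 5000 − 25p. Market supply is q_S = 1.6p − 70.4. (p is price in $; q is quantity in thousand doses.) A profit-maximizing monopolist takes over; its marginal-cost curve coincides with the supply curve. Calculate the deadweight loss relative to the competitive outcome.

In inverse form: demand p = 200 − 0.04q, supply p = 44 + 0.625q.
Competitive equilibrium: 200 − 0.04q = 44 + 0.625q → q* = 234.5865, p* = 190.6165.
Marginal revenue: MR = 200 − 0.08q. Set MR = MC: 200 − 0.08q = 44 + 0.625q → q_m = 221.2766.
Price p_m = 200 − 0.04·221.2766 = 191.1489; MC(q_m) = 44 + 0.625·221.2766 = 182.2979.
Competitive q* = 234.5865, so Δq = 13.3099; wedge = 191.1489 − 182.2979 = 8.851.
Welfare loss = ½ × 13.3099 × 8.851 = $58.90 thousand.

$58.90 thousand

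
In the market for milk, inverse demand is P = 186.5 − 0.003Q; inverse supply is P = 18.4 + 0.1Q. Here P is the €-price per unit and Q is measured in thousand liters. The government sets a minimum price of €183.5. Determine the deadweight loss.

Competitive equilibrium: 186.5 − 0.003Q = 18.4 + 0.1Q → Q* = 1632.0388, P* = 181.6039.
At the floor P = 183.5, quantity demanded = (186.5 − 183.5)/0.003 = 1000.
Sellers' marginal cost at Q' = 1000: 18.4 + 0.1·1000 = 118.4.
ΔQ = 1632.0388 − 1000 = 632.0388; wedge = 183.5 − 118.4 = 65.1.
Deadweight loss = ½ × 632.0388 × 65.1 = €20572.86 thousand.

€20572.86 thousand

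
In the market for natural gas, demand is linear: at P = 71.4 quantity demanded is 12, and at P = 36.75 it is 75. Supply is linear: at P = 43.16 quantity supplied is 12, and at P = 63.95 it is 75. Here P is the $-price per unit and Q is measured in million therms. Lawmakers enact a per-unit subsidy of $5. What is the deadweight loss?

Demand slope = (36.75 − 71.4)/(75 − 12) = −0.55, so P = 78 − 0.55Q.
Supply slope = (63.95 − 43.16)/(75 − 12) = 0.33, so P = 39.2 + 0.33Q.
Competitive equilibrium: 78 − 0.55Q = 39.2 + 0.33Q → Q* = 44.0909, P* = 53.75.
The subsidy lowers effective supply by 5: P = 34.2 + 0.33Q.
New quantity: 78 − 0.55Q = 34.2 + 0.33Q → Q' = 49.7727.
Overproduction ΔQ = 49.7727 − 44.0909 = 5.6818; wedge = subsidy = 5.
DWL = ½ × 5.6818 × 5 = $14.20 million.

$14.20 million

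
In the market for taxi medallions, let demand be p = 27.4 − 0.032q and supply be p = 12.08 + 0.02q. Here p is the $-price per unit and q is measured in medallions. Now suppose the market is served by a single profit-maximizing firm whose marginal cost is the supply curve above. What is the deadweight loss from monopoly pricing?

$327.51

Competitive equilibrium: 27.4 − 0.032q = 12.08 + 0.02q → q* = 294.6154, p* = 17.9723.
Marginal revenue: MR = 27.4 − 0.064q. Set MR = MC: 27.4 − 0.064q = 12.08 + 0.02q → q_m = 182.381.
Price p_m = 27.4 − 0.032·182.381 = 21.5638; MC(q_m) = 12.08 + 0.02·182.381 = 15.7276.
Competitive q* = 294.6154, so Δq = 112.2344; wedge = 21.5638 − 15.7276 = 5.8362.
Deadweight loss = ½ × 112.2344 × 5.8362 = $327.51.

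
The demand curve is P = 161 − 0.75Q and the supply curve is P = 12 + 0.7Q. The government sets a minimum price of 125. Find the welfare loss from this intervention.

2173.92

Competitive equilibrium: 161 − 0.75Q = 12 + 0.7Q → Q* = 102.7586, P* = 83.931.
At the floor P = 125, quantity demanded = (161 − 125)/0.75 = 48.
Sellers' marginal cost at Q' = 48: 12 + 0.7·48 = 45.6.
ΔQ = 102.7586 − 48 = 54.7586; wedge = 125 − 45.6 = 79.4.
The triangle = ½ × 54.7586 × 79.4 = 2173.92.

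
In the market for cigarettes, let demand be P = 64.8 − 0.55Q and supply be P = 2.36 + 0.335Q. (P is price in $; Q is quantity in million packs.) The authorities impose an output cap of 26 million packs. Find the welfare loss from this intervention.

$878.38 million

Competitive equilibrium: 64.8 − 0.55Q = 2.36 + 0.335Q → Q* = 70.5537, P* = 25.9955.
At Q = 26: demand price = 64.8 − 0.55·26 = 50.5; supply price = 2.36 + 0.335·26 = 11.07.
ΔQ = 70.5537 − 26 = 44.5537; wedge = 50.5 − 11.07 = 39.43.
The triangle = ½ × 44.5537 × 39.43 = $878.38 million.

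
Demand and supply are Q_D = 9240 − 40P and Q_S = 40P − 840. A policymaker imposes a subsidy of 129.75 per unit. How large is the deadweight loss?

In inverse form: demand P = 231 − 0.025Q, supply P = 21 + 0.025Q.
Competitive equilibrium: 231 − 0.025Q = 21 + 0.025Q → Q* = 4200, P* = 126.
The subsidy lowers effective supply by 129.75: P = 0.025Q − 108.75.
New quantity: 231 − 0.025Q = 0.025Q − 108.75 → Q' = 6795.
Overproduction ΔQ = 6795 − 4200 = 2595; wedge = subsidy = 129.75.
Deadweight loss = ½ × 2595 × 129.75 = 168350.625.

168350.625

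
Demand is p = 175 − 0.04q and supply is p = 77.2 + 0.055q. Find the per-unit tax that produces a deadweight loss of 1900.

Competitive equilibrium: 175 − 0.04q = 77.2 + 0.055q → q* = 1029.4737, p* = 133.8211.
A tax t gives Δq = t/0.095 and wedge t, so DWL = t²/0.19.
t²/0.19 = 1900 → t² = 361 → t = 19.

19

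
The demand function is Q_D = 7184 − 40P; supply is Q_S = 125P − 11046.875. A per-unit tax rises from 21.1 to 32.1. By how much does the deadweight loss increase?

In inverse form: demand P = 179.6 − 0.025Q, supply P = 88.375 + 0.008Q.
Competitive equilibrium: 179.6 − 0.025Q = 88.375 + 0.008Q → Q* = 2764.3939, P* = 110.4902.
For a per-unit tax t: ΔQ = t/0.033, so DWL = ½·t·(t/0.033) = t²/0.066.
At t = 21.1: DWL = 6745.606. At t = 32.1: DWL = 15612.273.
Increase = 15612.273 − 6745.606 = 8866.67.

8866.67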